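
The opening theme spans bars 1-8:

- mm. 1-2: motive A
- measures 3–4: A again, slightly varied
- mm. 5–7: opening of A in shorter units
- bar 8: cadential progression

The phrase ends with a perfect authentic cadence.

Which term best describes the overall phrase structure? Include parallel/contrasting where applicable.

sentence

Basic idea (mm. 1–2) + its repetition (mm. 3–4) form the presentation; fragmentation and cadence (bars 5–8) form the continuation — the 8-bar whole is a sentence.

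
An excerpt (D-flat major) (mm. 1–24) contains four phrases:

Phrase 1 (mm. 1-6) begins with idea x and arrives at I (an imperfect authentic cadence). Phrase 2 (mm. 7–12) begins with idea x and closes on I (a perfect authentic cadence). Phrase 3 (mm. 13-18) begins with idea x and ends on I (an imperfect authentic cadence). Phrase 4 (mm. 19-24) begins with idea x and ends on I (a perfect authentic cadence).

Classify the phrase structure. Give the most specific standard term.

repeated period

The cadence pattern IAC–PAC–IAC–PAC is weak–strong twice, and phrases 3–4 restate phrases 1–2: a period heard twice, not a double period (which would end weakly at phrase 2).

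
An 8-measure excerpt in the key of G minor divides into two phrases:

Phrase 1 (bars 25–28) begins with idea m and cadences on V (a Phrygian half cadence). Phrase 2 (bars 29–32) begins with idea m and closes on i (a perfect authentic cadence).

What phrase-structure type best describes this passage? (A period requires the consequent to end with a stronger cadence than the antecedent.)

Phrase 1 ends with a Phrygian half cadence (weaker) and phrase 2 with a perfect authentic cadence (stronger): antecedent + consequent = a period.
The two phrases open with the same material (m / m), so the period is parallel.

parallel period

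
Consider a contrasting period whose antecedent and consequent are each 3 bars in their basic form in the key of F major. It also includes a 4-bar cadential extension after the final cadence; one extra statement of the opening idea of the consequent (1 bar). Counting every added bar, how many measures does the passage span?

11 measures

Basic contrasting period: 3 + 3 = 6 bars.
6 (basic form) + 4 (cadential extension) + 1 (extra statement) = 11.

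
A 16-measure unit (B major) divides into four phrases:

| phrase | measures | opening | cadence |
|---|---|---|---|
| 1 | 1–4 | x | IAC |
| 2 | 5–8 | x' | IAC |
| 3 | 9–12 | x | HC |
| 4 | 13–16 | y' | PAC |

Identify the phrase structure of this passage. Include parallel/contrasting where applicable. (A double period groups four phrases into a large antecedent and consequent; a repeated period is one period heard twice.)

Four phrases in two halves: the first half (mm. 1-8) ends with an imperfect authentic cadence, the second (mm. 9–16) with a perfect authentic cadence — a large antecedent–consequent pair, i.e. a double period.
Phrase 3 begins with the same material as phrase 1, making it parallel.

parallel double period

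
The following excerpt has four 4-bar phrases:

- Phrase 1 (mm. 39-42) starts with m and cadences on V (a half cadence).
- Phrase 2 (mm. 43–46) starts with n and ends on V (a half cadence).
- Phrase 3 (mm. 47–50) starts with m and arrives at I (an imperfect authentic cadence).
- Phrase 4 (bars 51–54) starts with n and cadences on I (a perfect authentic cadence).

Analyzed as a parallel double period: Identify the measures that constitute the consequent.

measures 47–54

In a double period the four phrases pair into a large antecedent (phrases 1–2, ending half cadence) and a large consequent (phrases 3–4, ending perfect authentic cadence). The consequent spans bars 47-54.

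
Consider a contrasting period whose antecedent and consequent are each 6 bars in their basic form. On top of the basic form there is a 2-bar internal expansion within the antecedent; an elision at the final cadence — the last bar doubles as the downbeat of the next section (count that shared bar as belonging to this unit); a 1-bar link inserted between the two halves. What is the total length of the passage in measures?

Basic contrasting period: 6 + 6 = 12 bars.
12 (basic form) + 2 (internal expansion) + 1 (link) = 15.
The elision shares a bar with the next section but does not change this unit's count.

15 measures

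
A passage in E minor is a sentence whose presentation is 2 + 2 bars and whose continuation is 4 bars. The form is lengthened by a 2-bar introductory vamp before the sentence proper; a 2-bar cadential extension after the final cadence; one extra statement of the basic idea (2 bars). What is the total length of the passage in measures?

Basic sentence: 2 + 2 + 4 = 8 bars.
8 (basic form) + 2 (introduction) + 2 (cadential extension) + 2 (extra statement) = 14.

14 measures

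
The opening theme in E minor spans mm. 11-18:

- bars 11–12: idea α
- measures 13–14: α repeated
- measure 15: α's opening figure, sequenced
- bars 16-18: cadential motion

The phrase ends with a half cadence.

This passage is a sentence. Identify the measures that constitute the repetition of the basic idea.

measures 13–14

The presentation of a sentence is the basic idea (measures 11-12) plus its repetition (mm. 13–14); the repetition of the basic idea is therefore bars 13–14.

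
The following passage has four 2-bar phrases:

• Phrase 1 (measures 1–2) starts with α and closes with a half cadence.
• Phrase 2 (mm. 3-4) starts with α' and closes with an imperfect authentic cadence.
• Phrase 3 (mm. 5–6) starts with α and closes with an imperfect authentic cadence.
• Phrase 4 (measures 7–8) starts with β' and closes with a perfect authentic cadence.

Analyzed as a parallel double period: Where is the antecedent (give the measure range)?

measures 1–4

In a double period the four phrases pair into a large antecedent (phrases 1–2, ending imperfect authentic cadence) and a large consequent (phrases 3–4, ending perfect authentic cadence). The antecedent spans bars 1–4.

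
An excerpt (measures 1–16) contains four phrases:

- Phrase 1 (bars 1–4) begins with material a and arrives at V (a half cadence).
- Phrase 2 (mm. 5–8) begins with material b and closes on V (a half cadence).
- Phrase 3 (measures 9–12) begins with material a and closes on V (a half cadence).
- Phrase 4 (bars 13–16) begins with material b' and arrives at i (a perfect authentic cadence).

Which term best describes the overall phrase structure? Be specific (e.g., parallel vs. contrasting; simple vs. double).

Four phrases in two halves: the first half (measures 1–8) ends with a half cadence, the second (mm. 9–16) with a perfect authentic cadence — a large antecedent–consequent pair, i.e. a double period.
Phrase 3 begins with the same material as phrase 1, making it parallel.

parallel double period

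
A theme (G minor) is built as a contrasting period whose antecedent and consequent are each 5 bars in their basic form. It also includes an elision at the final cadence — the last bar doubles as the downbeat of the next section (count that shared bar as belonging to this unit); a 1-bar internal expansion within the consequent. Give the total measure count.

11 measures

Basic contrasting period: 5 + 5 = 10 bars.
10 (basic form) + 1 (internal expansion) = 11.
The elision shares a bar with the next section but does not change this unit's count.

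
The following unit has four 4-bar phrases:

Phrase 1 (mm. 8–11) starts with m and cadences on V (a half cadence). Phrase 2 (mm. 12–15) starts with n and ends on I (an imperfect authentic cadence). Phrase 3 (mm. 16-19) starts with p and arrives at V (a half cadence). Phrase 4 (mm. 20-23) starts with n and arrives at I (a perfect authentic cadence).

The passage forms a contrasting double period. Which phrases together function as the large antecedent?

phrases 1 and 2

In a double period the first pair of phrases (ending imperfect authentic cadence) is the large antecedent and the second pair (ending perfect authentic cadence) is the large consequent; the antecedent is phrases 1 and 2.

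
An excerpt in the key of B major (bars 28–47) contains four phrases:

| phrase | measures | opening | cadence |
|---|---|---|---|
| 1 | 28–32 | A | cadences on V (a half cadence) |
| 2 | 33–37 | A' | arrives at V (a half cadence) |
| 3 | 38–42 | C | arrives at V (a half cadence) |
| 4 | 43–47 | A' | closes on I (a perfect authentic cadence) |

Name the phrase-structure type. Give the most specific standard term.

Four phrases in two halves: the first half (measures 28-37) ends with a half cadence, the second (mm. 38–47) with a perfect authentic cadence — a large antecedent–consequent pair, i.e. a double period.
Phrase 3 begins with different material from phrase 1, making it contrasting.

contrasting double period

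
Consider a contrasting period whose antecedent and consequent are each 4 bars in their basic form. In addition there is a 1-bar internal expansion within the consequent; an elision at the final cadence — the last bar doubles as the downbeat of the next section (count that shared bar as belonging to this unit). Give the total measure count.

9 measures

Basic contrasting period: 4 + 4 = 8 bars.
8 (basic form) + 1 (internal expansion) = 9.
The elision shares a bar with the next section but does not change this unit's count.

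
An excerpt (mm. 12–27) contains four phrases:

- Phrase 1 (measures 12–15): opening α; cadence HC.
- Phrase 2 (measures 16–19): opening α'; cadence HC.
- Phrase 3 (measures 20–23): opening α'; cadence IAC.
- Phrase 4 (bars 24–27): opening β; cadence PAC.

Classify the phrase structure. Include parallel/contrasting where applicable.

Four phrases in two halves: the first half (bars 12-19) ends with a half cadence, the second (measures 20-27) with a perfect authentic cadence — a large antecedent–consequent pair, i.e. a double period.
Phrase 3 begins with the same material as phrase 1, making it parallel.

parallel double period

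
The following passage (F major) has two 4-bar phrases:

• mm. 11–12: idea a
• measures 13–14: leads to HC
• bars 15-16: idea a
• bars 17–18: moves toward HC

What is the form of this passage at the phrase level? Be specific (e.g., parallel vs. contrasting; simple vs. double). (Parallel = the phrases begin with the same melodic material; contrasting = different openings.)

repeated phrase

Both phrases have the same opening (a) and the same cadence (half cadence): the second is a restatement, not a consequent, so this is a repeated phrase rather than a period.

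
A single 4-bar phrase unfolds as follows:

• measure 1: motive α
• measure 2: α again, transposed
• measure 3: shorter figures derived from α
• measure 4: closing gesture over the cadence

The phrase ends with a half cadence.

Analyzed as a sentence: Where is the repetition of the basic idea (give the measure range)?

measures 2–2

The presentation of a sentence is the basic idea (bar 1) plus its repetition (bar 2); the repetition of the basic idea is therefore measure 2.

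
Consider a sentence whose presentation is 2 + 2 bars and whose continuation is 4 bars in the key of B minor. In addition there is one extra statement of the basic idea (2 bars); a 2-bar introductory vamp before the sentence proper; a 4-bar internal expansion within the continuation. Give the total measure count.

16 measures

Basic sentence: 2 + 2 + 4 = 8 bars.
8 (basic form) + 2 (extra statement) + 2 (introduction) + 4 (internal expansion) = 16.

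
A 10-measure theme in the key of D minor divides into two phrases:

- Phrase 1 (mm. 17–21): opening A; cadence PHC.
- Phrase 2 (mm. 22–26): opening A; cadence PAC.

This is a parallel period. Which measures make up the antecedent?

The phrase ending with the weaker cadence (Phrygian half cadence) is the antecedent; the one ending more conclusively (perfect authentic cadence) is the consequent. The antecedent is measures 17–21.

measures 17–21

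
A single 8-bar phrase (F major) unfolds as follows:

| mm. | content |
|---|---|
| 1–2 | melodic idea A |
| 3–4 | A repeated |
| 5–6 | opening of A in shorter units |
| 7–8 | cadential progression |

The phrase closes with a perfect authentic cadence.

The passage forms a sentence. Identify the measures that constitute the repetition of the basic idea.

measures 3–4

The presentation of a sentence is the basic idea (bars 1-2) plus its repetition (mm. 3–4); the repetition of the basic idea is therefore mm. 3–4.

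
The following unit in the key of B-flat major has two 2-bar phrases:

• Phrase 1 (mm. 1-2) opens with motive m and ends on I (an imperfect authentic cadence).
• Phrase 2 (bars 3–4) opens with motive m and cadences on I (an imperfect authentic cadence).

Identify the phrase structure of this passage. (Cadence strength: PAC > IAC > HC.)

Both phrases have the same opening (m) and the same cadence (imperfect authentic cadence): the second is a restatement, not a consequent, so this is a repeated phrase rather than a period.

repeated phrase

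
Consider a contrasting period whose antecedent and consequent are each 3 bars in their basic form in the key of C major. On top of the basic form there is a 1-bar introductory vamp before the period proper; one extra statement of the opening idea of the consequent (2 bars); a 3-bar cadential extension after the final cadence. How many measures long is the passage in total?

12 measures

Basic contrasting period: 3 + 3 = 6 bars.
6 (basic form) + 1 (introduction) + 2 (extra statement) + 3 (cadential extension) = 12.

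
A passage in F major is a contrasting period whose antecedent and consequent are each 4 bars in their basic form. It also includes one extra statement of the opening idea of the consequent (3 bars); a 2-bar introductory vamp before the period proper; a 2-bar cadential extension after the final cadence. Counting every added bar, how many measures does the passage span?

15 measures

Basic contrasting period: 4 + 4 = 8 bars.
8 (basic form) + 3 (extra statement) + 2 (introduction) + 2 (cadential extension) = 15.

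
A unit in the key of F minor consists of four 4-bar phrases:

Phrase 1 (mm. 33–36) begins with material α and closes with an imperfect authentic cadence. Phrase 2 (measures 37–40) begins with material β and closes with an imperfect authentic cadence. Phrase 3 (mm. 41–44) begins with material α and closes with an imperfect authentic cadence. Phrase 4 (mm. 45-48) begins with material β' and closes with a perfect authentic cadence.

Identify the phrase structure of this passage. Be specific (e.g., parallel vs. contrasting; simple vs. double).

parallel double period

Four phrases in two halves: the first half (bars 33–40) ends with an imperfect authentic cadence, the second (mm. 41-48) with a perfect authentic cadence — a large antecedent–consequent pair, i.e. a double period.
Phrase 3 begins with the same material as phrase 1, making it parallel.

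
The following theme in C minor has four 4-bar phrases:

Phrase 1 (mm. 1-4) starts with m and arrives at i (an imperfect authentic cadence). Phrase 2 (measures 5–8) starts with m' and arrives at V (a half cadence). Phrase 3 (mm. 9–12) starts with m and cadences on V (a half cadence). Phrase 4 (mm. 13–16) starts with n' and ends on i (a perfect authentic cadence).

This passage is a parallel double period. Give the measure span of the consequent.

measures 9–16

In a double period the four phrases pair into a large antecedent (phrases 1–2, ending half cadence) and a large consequent (phrases 3–4, ending perfect authentic cadence). The consequent spans measures 9–16.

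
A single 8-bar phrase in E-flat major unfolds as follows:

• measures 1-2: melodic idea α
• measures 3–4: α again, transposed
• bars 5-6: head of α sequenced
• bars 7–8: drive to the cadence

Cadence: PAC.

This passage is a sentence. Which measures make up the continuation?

After the presentation (bars 1–4), the continuation covers the fragmentation through the cadence: mm. 5–8.

measures 5–8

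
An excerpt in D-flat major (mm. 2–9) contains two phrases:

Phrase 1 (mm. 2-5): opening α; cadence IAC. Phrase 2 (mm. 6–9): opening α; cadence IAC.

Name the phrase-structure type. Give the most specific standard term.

Both phrases have the same opening (α) and the same cadence (imperfect authentic cadence): the second is a restatement, not a consequent, so this is a repeated phrase rather than a period.

repeated phrase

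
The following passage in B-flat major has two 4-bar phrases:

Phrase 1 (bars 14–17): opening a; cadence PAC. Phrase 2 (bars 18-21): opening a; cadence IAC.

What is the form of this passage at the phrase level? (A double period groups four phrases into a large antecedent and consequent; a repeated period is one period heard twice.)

The second phrase closes with an imperfect authentic cadence, which is not stronger than the first phrase's perfect authentic cadence; without a weak→strong cadential pair there is no antecedent–consequent relationship, so this is a phrase group rather than a period.

phrase group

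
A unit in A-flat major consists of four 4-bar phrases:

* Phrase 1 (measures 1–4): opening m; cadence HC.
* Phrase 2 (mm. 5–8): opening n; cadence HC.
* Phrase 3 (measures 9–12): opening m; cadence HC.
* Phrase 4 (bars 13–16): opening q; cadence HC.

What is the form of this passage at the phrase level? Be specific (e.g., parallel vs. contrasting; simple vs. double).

Phrase 4 ends with a half cadence, no stronger than phrase 2's half cadence, so the four phrases do not form a double period; nor do phrases 3–4 duplicate 1–2, so it is not a repeated period. With no phrase reaching a conclusive cadence, the passage is a phrase group.

phrase group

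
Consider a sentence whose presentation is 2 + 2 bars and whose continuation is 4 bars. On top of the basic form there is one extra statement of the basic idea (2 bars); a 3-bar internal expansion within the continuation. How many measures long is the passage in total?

Basic sentence: 2 + 2 + 4 = 8 bars.
8 (basic form) + 2 (extra statement) + 3 (internal expansion) = 13.

13 measures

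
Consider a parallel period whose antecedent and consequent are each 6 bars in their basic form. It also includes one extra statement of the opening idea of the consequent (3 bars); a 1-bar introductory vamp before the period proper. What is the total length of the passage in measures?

Basic parallel period: 6 + 6 = 12 bars.
12 (basic form) + 3 (extra statement) + 1 (introduction) = 16.

16 measures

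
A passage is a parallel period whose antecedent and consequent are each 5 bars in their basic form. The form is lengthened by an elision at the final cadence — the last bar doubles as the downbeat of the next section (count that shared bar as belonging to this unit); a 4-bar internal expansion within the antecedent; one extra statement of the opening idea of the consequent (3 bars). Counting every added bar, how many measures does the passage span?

17 measures

Basic parallel period: 5 + 5 = 10 bars.
10 (basic form) + 4 (internal expansion) + 3 (extra statement) = 17.
The elision shares a bar with the next section but does not change this unit's count.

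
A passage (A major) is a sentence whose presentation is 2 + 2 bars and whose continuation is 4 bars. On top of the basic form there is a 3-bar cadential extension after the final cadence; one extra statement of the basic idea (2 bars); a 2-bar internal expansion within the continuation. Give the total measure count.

15 measures

Basic sentence: 2 + 2 + 4 = 8 bars.
8 (basic form) + 3 (cadential extension) + 2 (extra statement) + 2 (internal expansion) = 15.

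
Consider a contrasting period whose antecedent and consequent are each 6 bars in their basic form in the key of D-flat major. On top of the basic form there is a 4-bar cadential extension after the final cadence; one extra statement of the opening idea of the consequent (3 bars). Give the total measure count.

19 measures

Basic contrasting period: 6 + 6 = 12 bars.
12 (basic form) + 4 (cadential extension) + 3 (extra statement) = 19.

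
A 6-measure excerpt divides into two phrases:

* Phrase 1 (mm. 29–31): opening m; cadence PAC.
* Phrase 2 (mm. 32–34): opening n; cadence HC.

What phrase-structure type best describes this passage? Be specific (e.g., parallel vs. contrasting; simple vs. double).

The second phrase closes with a half cadence, which is not stronger than the first phrase's perfect authentic cadence; without a weak→strong cadential pair there is no antecedent–consequent relationship, so this is a phrase group rather than a period.

phrase group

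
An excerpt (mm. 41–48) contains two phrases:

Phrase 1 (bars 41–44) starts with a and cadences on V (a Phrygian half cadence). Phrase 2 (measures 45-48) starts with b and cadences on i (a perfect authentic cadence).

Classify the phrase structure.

Phrase 1 ends with a Phrygian half cadence (weaker) and phrase 2 with a perfect authentic cadence (stronger): antecedent + consequent = a period.
The two phrases open with different material (a / b), so the period is contrasting.

contrasting period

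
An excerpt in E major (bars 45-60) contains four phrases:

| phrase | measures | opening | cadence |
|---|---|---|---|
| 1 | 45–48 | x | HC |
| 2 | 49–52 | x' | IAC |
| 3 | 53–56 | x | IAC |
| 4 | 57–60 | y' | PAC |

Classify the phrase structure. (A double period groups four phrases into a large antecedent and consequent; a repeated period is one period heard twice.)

parallel double period

Four phrases in two halves: the first half (mm. 45–52) ends with an imperfect authentic cadence, the second (mm. 53–60) with a perfect authentic cadence — a large antecedent–consequent pair, i.e. a double period.
Phrase 3 begins with the same material as phrase 1, making it parallel.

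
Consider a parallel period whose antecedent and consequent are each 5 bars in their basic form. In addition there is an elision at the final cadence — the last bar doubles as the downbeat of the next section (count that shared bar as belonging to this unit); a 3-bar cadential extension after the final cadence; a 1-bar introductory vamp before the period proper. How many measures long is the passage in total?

14 measures

Basic parallel period: 5 + 5 = 10 bars.
10 (basic form) + 3 (cadential extension) + 1 (introduction) = 14.
The elision shares a bar with the next section but does not change this unit's count.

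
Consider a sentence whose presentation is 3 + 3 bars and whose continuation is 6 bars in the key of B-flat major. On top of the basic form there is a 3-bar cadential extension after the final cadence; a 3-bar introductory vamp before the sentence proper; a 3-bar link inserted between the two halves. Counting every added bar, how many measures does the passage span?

Basic sentence: 3 + 3 + 6 = 12 bars.
12 (basic form) + 3 (cadential extension) + 3 (introduction) + 3 (link) = 21.

21 measures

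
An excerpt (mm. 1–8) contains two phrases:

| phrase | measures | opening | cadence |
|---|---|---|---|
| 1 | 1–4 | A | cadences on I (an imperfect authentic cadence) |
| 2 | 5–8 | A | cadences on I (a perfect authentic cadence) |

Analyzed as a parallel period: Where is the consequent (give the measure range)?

measures 5–8

The antecedent is the phrase ending with the weaker cadence (imperfect authentic cadence, phrase 1) and the consequent the one ending more conclusively (perfect authentic cadence, phrase 2); the consequent is mm. 5–8.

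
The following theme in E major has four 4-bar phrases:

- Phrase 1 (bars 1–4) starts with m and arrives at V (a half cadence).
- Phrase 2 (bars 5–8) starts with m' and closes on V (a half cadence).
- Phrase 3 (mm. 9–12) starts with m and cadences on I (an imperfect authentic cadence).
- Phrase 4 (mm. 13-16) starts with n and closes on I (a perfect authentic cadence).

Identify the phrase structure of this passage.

parallel double period

Four phrases in two halves: the first half (measures 1-8) ends with a half cadence, the second (mm. 9–16) with a perfect authentic cadence — a large antecedent–consequent pair, i.e. a double period.
Phrase 3 begins with the same material as phrase 1, making it parallel.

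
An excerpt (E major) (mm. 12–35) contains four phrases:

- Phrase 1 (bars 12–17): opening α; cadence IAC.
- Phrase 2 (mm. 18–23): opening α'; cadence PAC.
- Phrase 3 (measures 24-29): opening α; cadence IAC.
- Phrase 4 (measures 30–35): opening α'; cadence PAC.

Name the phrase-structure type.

The cadence pattern IAC–PAC–IAC–PAC is weak–strong twice, and phrases 3–4 restate phrases 1–2: a period heard twice, not a double period (which would end weakly at phrase 2).

repeated period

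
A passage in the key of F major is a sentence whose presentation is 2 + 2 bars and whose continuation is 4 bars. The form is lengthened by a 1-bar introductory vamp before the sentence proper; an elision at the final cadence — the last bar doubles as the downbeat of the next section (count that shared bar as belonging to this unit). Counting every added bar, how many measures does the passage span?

Basic sentence: 2 + 2 + 4 = 8 bars.
8 (basic form) + 1 (introduction) = 9.
The elision shares a bar with the next section but does not change this unit's count.

9 measures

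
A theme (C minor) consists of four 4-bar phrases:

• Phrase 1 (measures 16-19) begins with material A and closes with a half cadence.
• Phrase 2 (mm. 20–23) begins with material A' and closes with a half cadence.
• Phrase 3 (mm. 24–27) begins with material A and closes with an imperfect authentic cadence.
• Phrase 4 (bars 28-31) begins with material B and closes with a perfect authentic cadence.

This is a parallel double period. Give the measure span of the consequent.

measures 24–31

In a double period the first pair of phrases (ending half cadence) is the large antecedent and the second pair (ending perfect authentic cadence) is the large consequent; the consequent is measures 24–31.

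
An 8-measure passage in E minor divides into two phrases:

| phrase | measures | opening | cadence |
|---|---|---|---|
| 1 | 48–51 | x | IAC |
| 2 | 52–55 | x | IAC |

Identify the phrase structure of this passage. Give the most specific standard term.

Both phrases have the same opening (x) and the same cadence (imperfect authentic cadence): the second is a restatement, not a consequent, so this is a repeated phrase rather than a period.

repeated phrase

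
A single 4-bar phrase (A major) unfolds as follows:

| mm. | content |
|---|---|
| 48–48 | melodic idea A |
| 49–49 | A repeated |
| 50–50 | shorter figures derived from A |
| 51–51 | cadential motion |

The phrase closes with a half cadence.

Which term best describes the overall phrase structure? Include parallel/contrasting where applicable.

sentence

Basic idea (m. 48) + its repetition (measure 49) form the presentation; fragmentation and cadence (mm. 50–51) form the continuation — the 4-bar whole is a sentence.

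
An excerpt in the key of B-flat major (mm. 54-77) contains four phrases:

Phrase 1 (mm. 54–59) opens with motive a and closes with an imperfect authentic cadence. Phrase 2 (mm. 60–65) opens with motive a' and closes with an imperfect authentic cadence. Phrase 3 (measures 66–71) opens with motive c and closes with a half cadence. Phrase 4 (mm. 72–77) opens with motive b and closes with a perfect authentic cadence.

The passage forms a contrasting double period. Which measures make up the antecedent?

measures 54–65

In a double period the first pair of phrases (ending imperfect authentic cadence) is the large antecedent and the second pair (ending perfect authentic cadence) is the large consequent; the antecedent is measures 54–65.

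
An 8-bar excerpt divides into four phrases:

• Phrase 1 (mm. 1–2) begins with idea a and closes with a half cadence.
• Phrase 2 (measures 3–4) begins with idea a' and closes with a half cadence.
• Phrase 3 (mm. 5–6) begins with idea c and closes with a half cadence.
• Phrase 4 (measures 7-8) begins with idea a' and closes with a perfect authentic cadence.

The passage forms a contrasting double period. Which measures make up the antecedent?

In a double period the four phrases pair into a large antecedent (phrases 1–2, ending half cadence) and a large consequent (phrases 3–4, ending perfect authentic cadence). The antecedent spans bars 1–4.

measures 1–4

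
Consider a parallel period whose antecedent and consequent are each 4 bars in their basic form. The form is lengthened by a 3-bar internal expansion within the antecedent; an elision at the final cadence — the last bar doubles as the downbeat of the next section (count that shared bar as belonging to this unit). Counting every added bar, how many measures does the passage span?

Basic parallel period: 4 + 4 = 8 bars.
8 (basic form) + 3 (internal expansion) = 11.
The elision shares a bar with the next section but does not change this unit's count.

11 measures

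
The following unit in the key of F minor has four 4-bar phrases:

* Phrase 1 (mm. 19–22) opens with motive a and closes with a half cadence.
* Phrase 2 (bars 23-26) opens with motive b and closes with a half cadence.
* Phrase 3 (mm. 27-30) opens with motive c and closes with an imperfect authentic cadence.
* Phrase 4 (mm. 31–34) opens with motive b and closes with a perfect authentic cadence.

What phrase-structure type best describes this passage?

contrasting double period

Four phrases in two halves: the first half (mm. 19–26) ends with a half cadence, the second (bars 27-34) with a perfect authentic cadence — a large antecedent–consequent pair, i.e. a double period.
Phrase 3 begins with different material from phrase 1, making it contrasting.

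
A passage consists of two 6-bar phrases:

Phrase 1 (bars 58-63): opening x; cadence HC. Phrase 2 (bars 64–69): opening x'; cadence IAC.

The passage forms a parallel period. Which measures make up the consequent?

The phrase ending with the weaker cadence (half cadence) is the antecedent; the one ending more conclusively (imperfect authentic cadence) is the consequent. The consequent is measures 64–69.

measures 64–69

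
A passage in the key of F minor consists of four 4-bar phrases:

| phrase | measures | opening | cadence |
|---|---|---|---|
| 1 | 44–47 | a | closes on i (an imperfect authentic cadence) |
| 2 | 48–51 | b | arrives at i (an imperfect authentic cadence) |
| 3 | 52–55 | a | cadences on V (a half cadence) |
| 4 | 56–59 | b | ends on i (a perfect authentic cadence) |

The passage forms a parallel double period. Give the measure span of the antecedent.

measures 44–51

In a double period the first pair of phrases (ending imperfect authentic cadence) is the large antecedent and the second pair (ending perfect authentic cadence) is the large consequent; the antecedent is measures 44–51.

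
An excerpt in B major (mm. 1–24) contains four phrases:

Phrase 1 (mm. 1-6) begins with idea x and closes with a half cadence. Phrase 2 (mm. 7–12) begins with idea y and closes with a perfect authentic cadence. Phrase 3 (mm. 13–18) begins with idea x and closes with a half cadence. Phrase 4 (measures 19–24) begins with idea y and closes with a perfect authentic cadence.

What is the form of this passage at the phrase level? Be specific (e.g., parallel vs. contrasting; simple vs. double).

The cadence pattern HC–PAC–HC–PAC is weak–strong twice, and phrases 3–4 restate phrases 1–2: a period heard twice, not a double period (which would end weakly at phrase 2).

repeated period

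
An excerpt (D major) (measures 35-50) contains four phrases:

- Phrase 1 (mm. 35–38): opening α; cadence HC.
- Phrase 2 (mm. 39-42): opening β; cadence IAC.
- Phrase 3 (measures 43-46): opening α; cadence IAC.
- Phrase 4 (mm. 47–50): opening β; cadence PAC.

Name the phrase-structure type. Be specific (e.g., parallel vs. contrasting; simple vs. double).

parallel double period

Four phrases in two halves: the first half (mm. 35–42) ends with an imperfect authentic cadence, the second (bars 43–50) with a perfect authentic cadence — a large antecedent–consequent pair, i.e. a double period.
Phrase 3 begins with the same material as phrase 1, making it parallel.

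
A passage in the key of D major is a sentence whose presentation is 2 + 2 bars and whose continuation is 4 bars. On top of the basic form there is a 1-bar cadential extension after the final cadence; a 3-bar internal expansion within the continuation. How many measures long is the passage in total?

Basic sentence: 2 + 2 + 4 = 8 bars.
8 (basic form) + 1 (cadential extension) + 3 (internal expansion) = 12.

12 measures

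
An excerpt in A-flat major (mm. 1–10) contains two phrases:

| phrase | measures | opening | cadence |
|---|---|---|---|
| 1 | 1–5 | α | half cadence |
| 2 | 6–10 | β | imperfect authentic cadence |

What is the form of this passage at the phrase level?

contrasting period

Phrase 1 ends with a half cadence (weaker) and phrase 2 with an imperfect authentic cadence (stronger): antecedent + consequent = a period.
The two phrases open with different material (α / β), so the period is contrasting.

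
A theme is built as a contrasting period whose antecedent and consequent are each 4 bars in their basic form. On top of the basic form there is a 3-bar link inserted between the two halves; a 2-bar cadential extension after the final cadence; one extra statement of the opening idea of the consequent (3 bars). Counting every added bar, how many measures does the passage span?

Basic contrasting period: 4 + 4 = 8 bars.
8 (basic form) + 3 (link) + 2 (cadential extension) + 3 (extra statement) = 16.

16 measures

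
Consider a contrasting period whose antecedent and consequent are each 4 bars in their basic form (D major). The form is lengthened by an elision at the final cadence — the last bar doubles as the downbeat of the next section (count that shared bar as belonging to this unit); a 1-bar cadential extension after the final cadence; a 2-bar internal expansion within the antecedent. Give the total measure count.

Basic contrasting period: 4 + 4 = 8 bars.
8 (basic form) + 1 (cadential extension) + 2 (internal expansion) = 11.
The elision shares a bar with the next section but does not change this unit's count.

11 measures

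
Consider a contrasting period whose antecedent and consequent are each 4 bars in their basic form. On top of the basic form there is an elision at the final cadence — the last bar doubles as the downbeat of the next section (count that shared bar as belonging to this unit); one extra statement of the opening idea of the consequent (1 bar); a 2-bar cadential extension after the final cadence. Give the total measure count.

Basic contrasting period: 4 + 4 = 8 bars.
8 (basic form) + 1 (extra statement) + 2 (cadential extension) = 11.
The elision shares a bar with the next section but does not change this unit's count.

11 measures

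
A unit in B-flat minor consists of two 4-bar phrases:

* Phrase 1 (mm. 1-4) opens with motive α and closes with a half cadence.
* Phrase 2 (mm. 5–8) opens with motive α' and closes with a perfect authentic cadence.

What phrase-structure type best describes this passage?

Phrase 1 ends with a half cadence (weaker) and phrase 2 with a perfect authentic cadence (stronger): antecedent + consequent = a period.
The two phrases open with the same material (α / α'), so the period is parallel.

parallel period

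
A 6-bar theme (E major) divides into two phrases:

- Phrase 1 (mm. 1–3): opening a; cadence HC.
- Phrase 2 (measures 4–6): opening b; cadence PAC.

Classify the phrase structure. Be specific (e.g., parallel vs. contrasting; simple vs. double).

Phrase 1 ends with a half cadence (weaker) and phrase 2 with a perfect authentic cadence (stronger): antecedent + consequent = a period.
The two phrases open with different material (a / b), so the period is contrasting.

contrasting period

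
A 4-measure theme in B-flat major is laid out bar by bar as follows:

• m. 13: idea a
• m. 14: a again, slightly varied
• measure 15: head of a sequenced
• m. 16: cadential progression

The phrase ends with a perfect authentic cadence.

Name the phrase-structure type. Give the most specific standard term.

sentence

Basic idea (measure 13) + its repetition (bar 14) form the presentation; fragmentation and cadence (mm. 15–16) form the continuation — the 4-bar whole is a sentence.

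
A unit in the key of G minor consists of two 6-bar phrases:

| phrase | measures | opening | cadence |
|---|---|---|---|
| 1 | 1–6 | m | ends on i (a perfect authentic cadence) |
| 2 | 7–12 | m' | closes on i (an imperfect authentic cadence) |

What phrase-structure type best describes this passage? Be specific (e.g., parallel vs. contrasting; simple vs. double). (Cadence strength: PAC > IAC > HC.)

phrase group

The second phrase closes with an imperfect authentic cadence, which is not stronger than the first phrase's perfect authentic cadence; without a weak→strong cadential pair there is no antecedent–consequent relationship, so this is a phrase group rather than a period.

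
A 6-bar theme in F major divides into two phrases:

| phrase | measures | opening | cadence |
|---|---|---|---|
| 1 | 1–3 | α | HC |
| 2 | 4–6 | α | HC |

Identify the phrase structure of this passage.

repeated phrase

Both phrases have the same opening (α) and the same cadence (half cadence): the second is a restatement, not a consequent, so this is a repeated phrase rather than a period.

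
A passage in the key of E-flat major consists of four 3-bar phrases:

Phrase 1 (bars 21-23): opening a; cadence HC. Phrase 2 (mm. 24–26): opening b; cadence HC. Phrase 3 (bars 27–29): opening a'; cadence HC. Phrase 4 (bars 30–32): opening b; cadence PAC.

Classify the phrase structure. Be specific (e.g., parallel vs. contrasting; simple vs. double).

parallel double period

Four phrases in two halves: the first half (mm. 21-26) ends with a half cadence, the second (measures 27–32) with a perfect authentic cadence — a large antecedent–consequent pair, i.e. a double period.
Phrase 3 begins with the same material as phrase 1, making it parallel.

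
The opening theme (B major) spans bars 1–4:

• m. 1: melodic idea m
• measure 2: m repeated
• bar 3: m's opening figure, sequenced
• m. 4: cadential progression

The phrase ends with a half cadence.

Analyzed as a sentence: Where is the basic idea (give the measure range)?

The presentation of a sentence is the basic idea (m. 1) plus its repetition (measure 2); the basic idea is therefore m. 1.

measures 1–1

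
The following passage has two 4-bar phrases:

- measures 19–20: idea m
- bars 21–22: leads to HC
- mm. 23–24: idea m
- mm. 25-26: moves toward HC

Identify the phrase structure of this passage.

repeated phrase

Both phrases have the same opening (m) and the same cadence (half cadence): the second is a restatement, not a consequent, so this is a repeated phrase rather than a period.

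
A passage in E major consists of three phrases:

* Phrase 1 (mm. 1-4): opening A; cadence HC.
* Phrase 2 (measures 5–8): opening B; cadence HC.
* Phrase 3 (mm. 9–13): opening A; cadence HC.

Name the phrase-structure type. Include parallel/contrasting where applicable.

phrase group

The final phrase closes with a half cadence, which is not stronger than the preceding half cadence; the 3 phrases lack an overall antecedent–consequent design and so form a phrase group.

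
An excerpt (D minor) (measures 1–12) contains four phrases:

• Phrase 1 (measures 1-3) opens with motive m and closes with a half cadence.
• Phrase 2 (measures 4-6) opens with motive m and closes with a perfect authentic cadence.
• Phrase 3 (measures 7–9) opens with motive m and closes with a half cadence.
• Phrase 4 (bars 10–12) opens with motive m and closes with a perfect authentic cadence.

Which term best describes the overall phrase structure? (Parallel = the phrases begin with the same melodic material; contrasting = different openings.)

repeated period

The cadence pattern HC–PAC–HC–PAC is weak–strong twice, and phrases 3–4 restate phrases 1–2: a period heard twice, not a double period (which would end weakly at phrase 2).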